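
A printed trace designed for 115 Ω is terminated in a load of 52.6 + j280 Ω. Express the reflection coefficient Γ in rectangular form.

Γ = (Z_L − Z_0)/(Z_L + Z_0) = (-62.4 + j280)/(167.6 + j280)

Γ ≈ 0.638 + j0.605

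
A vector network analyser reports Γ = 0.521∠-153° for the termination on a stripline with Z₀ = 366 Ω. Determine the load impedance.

Z_L ≈ 121 − j78.7 Ω

Z_L = Z_0·(1 + Γ)/(1 − Γ) = 366·(0.536 − j0.237)/(1.46 + j0.237)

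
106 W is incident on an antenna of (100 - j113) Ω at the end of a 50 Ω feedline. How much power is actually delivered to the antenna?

P_delivered ≈ 60.1 W

|Γ| = |(50 − j113)/(150 − j113)| = 0.658
|Γ|² = 0.433
P_refl = |Γ|²·P_inc = 45.9 W, P_del = (1 − |Γ|²)·P_inc = 60.1 W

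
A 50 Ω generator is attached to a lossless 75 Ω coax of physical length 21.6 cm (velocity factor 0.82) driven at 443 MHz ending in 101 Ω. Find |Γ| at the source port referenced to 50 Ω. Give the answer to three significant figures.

|Γ| ≈ 0.267

λ = v/f = 0.82·c / 443 MHz = 0.555 m
βl = 2π·l/λ = 2π × 0.389 = 140°
tan(βl) = -0.838
Z_in = Z_0·(Z_L + jZ_0·tanβl)/(Z_0 + jZ_L·tanβl) = 75.6 + j22.5 Ω
Γ_s = (Z_in − Z_s)/(Z_in + Z_s) = (25.6 + j22.5)/(126 + j22.5), |Γ_s| = 0.267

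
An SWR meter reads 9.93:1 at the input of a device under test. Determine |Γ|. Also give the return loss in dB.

|Γ| = (S − 1)/(S + 1) = (9.93 − 1)/(9.93 + 1) = 8.93/10.9
RL = −20·log₁₀|Γ| = −20·log₁₀(0.817)

|Γ| ≈ 0.817; return loss ≈ 1.76 dB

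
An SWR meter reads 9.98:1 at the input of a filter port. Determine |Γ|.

|Γ| = (S − 1)/(S + 1) = (9.98 − 1)/(9.98 + 1) = 8.98/11

|Γ| ≈ 0.818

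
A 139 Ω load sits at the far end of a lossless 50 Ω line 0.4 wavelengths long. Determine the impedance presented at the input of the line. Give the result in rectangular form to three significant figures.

βl = 2π × 0.4 = 144°
tan(βl) = tan(144°) = -0.727
Z_in = Z_0·(Z_L + jZ_0·tanβl)/(Z_0 + jZ_L·tanβl)
     = 50·(139 − j36.3)/(50 − j101)

Z_in ≈ 41.8 + j48.1 Ω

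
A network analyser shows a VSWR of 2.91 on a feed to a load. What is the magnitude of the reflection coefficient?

|Γ| = (S − 1)/(S + 1) = (2.91 − 1)/(2.91 + 1) = 1.91/3.91

|Γ| ≈ 0.488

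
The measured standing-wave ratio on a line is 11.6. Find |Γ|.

|Γ| ≈ 0.841

|Γ| = (S − 1)/(S + 1) = (11.6 − 1)/(11.6 + 1) = 10.6/12.6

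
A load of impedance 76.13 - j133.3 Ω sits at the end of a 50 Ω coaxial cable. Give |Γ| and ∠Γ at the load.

Γ = (Z_L − Z_0)/(Z_L + Z_0) = (26.13 − j133.3)/(126.1 − j133.3)
|Γ| = 136/184 = 0.74

Γ ≈ 0.74 ∠ -32.3°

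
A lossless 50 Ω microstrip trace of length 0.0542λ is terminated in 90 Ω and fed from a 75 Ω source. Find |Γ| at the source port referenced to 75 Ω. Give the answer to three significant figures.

βl = 2π × 0.0542 = 19.5°
tan(βl) = 0.354
Z_in = Z_0·(Z_L + jZ_0·tanβl)/(Z_0 + jZ_L·tanβl) = 72 − j28.2 Ω
Γ_s = (Z_in − Z_s)/(Z_in + Z_s) = (-2.99 − j28.2)/(147 − j28.2), |Γ_s| = 0.19

|Γ| ≈ 0.19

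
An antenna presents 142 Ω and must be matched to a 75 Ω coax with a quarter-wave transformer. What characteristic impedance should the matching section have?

Z_qwt ≈ 103 Ω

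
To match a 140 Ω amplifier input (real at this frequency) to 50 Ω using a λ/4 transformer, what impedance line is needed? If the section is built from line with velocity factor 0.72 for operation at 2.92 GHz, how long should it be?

Z_qwt = √(Z_0·R_L) = √(50 × 140) = √7000
λ = 0.72·c/f = 0.074 m, so l = λ/4 = 0.0185 m

Z_qwt ≈ 83.7 Ω; length ≈ 1.85 cm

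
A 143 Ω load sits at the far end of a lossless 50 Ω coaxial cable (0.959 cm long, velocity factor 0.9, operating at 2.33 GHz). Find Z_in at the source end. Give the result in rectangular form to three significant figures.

Z_in ≈ 51.6 − j55.8 Ω

λ = v/f = 0.9·c / 2.33 GHz = 0.116 m
βl = 2π·l/λ = 2π × 0.0828 = 29.8°
tan(βl) = tan(29.8°) = 0.573
Z_in = Z_0·(Z_L + jZ_0·tanβl)/(Z_0 + jZ_L·tanβl)
     = 50·(143 + j28.6)/(50 + j81.9)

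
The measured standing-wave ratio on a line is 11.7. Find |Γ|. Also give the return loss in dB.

|Γ| ≈ 0.843; return loss ≈ 1.49 dB

|Γ| = (S − 1)/(S + 1) = (11.7 − 1)/(11.7 + 1) = 10.7/12.7
RL = −20·log₁₀|Γ| = −20·log₁₀(0.843)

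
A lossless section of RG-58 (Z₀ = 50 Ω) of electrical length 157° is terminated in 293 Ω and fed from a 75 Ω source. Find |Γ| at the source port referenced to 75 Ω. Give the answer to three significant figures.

|Γ| ≈ 0.647

tan(βl) = -0.424
Z_in = Z_0·(Z_L + jZ_0·tanβl)/(Z_0 + jZ_L·tanβl) = 48.1 + j98.5 Ω
Γ_s = (Z_in − Z_s)/(Z_in + Z_s) = (-26.9 + j98.5)/(123 + j98.5), |Γ_s| = 0.647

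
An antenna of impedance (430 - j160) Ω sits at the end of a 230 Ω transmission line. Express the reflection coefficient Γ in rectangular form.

Γ ≈ 0.342 − j0.16

Γ = (Z_L − Z_0)/(Z_L + Z_0) = (200 − j160)/(660 − j160)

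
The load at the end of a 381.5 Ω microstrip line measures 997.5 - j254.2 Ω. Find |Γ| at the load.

|Γ| ≈ 0.475

Γ = (Z_L − Z_0)/(Z_L + Z_0) = (616 − j254.2)/(1379 − j254.2)
|Γ| = 666/1400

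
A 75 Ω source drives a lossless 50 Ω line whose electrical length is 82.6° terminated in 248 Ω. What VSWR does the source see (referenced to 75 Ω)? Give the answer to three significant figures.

tan(βl) = 7.7
Z_in = Z_0·(Z_L + jZ_0·tanβl)/(Z_0 + jZ_L·tanβl) = 10.2 − j6.23 Ω
Γ_s = (Z_in − Z_s)/(Z_in + Z_s) = (-64.8 − j6.23)/(85.2 − j6.23), |Γ_s| = 0.761
VSWR = (1 + |Γ_s|)/(1 − |Γ_s|)

VSWR ≈ 7.37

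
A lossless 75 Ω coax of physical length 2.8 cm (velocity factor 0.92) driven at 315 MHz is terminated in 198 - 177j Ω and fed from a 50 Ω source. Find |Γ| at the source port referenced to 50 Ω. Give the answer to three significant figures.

|Γ| ≈ 0.743

λ = v/f = 0.92·c / 315 MHz = 0.876 m
βl = 2π·l/λ = 2π × 0.032 = 11.5°
tan(βl) = 0.204
Z_in = Z_0·(Z_L + jZ_0·tanβl)/(Z_0 + jZ_L·tanβl) = 83.1 − j139 Ω
Γ_s = (Z_in − Z_s)/(Z_in + Z_s) = (33.1 − j139)/(133 − j139), |Γ_s| = 0.743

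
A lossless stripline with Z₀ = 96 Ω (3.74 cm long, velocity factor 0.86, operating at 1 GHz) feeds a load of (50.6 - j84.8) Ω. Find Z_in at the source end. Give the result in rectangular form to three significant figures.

λ = v/f = 0.86·c / 1 GHz = 0.258 m
βl = 2π·l/λ = 2π × 0.145 = 52.2°
tan(βl) = tan(52.2°) = 1.29
Z_in = Z_0·(Z_L + jZ_0·tanβl)/(Z_0 + jZ_L·tanβl)
     = 96·(50.6 + j38.9)/(205 + j65.2)

Z_in ≈ 26.7 + j9.7 Ω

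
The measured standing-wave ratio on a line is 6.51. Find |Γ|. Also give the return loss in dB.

|Γ| ≈ 0.734; return loss ≈ 2.69 dB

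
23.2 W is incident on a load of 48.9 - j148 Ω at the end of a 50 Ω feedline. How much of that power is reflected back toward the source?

P_reflected ≈ 16 W

|Γ| = |(-1.1 − j148)/(98.9 − j148)| = 0.831
|Γ|² = 0.691
P_refl = |Γ|²·P_inc = 16 W, P_del = (1 − |Γ|²)·P_inc = 7.16 W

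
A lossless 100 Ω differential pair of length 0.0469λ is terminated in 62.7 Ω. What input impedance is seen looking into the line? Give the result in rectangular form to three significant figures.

Z_in ≈ 66.1 + j17.8 Ω

βl = 2π × 0.0469 = 16.9°
tan(βl) = tan(16.9°) = 0.304
Z_in = Z_0·(Z_L + jZ_0·tanβl)/(Z_0 + jZ_L·tanβl)
     = 100·(62.7 + j30.4)/(100 + j19)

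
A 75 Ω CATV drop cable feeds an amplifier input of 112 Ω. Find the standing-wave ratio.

VSWR ≈ 1.49

Γ = (112 − 75)/(112 + 75) = 0.198
VSWR = (1 + 0.198)/(1 − 0.198)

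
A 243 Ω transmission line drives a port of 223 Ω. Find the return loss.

RL ≈ 27.3 dB

Γ = (223 − 243)/(223 + 243) = -0.0429
RL = −20·log₁₀|Γ| = −20·log₁₀(0.0429)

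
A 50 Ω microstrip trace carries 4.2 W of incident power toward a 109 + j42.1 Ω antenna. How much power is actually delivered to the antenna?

|Γ| = |(59 + j42.1)/(159 + j42.1)| = 0.441
|Γ|² = 0.194
P_refl = |Γ|²·P_inc = 0.816 W, P_del = (1 − |Γ|²)·P_inc = 3.38 W

P_delivered ≈ 3.38 W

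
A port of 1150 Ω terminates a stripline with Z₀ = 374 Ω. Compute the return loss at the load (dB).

Γ = (1150 − 374)/(1150 + 374) = 0.509
RL = −20·log₁₀|Γ| = −20·log₁₀(0.509)

RL ≈ 5.86 dB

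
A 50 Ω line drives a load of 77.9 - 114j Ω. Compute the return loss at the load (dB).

Γ = (27.9 − j114)/(127.9 − j114), |Γ| = 0.685
RL = −20·log₁₀|Γ| = −20·log₁₀(0.685)

RL ≈ 3.29 dB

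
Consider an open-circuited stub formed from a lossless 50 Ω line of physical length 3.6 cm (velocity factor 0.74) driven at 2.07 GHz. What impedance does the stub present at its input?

λ = v/f = 0.74·c / 2.07 GHz = 0.107 m
βl = 2π·l/λ = 2π × 0.336 = 121°
tan(βl) = -1.67
For an open-circuited stub, Z_in = −jZ_0·cot(βl) = −jZ_0/tan(βl)

Z_in ≈ +j29.9 Ω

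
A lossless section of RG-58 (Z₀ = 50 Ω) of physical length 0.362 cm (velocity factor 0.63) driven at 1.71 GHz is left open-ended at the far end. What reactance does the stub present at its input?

X_in ≈ -240 Ω (capacitive)

λ = v/f = 0.63·c / 1.71 GHz = 0.111 m
βl = 2π·l/λ = 2π × 0.0328 = 11.8°
tan(βl) = 0.209
For an open-ended stub, Z_in = −jZ_0·cot(βl) = −jZ_0/tan(βl)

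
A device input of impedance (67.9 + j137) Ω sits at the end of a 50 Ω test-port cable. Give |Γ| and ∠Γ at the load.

Γ ≈ 0.764 ∠ 33.3°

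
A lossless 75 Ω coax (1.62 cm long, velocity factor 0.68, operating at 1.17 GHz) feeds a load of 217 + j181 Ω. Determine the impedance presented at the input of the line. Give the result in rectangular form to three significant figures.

Z_in ≈ 77.8 − j138 Ω

λ = v/f = 0.68·c / 1.17 GHz = 0.174 m
βl = 2π·l/λ = 2π × 0.0929 = 33.4°
tan(βl) = tan(33.4°) = 0.661
Z_in = Z_0·(Z_L + jZ_0·tanβl)/(Z_0 + jZ_L·tanβl)
     = 75·(217 + j231)/(-44.6 + j143)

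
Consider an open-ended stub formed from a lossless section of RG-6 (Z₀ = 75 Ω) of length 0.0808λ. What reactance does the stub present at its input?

βl = 2π × 0.0808 = 29.1°
tan(βl) = 0.556
For an open-ended stub, Z_in = −jZ_0·cot(βl) = −jZ_0/tan(βl)

X_in ≈ -135 Ω (capacitive)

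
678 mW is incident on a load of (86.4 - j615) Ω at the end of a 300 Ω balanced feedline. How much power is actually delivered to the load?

P_delivered ≈ 133 mW

|Γ| = |(-213.6 − j615)/(386.4 − j615)| = 0.896
|Γ|² = 0.803
P_refl = |Γ|²·P_inc = 545 mW, P_del = (1 − |Γ|²)·P_inc = 133 mW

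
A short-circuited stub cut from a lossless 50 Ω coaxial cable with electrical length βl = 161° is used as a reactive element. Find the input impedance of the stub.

Z_in ≈ −j17.2 Ω

tan(βl) = -0.344
For a short-circuited stub, Z_in = jZ_0·tan(βl)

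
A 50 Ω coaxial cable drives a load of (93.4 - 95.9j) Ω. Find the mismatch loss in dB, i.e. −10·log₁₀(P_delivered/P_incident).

mismatch loss ≈ 2.02 dB

Γ = (43.4 − j95.9)/(143.4 − j95.9), |Γ| = 0.61
|Γ|² = 0.372, so P_del/P_inc = 1 − |Γ|² = 0.628
ML = −10·log₁₀(1 − |Γ|²)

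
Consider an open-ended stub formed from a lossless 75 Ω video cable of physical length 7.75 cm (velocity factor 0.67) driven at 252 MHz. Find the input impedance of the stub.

Z_in ≈ −j107 Ω

λ = v/f = 0.67·c / 252 MHz = 0.798 m
βl = 2π·l/λ = 2π × 0.0972 = 35°
tan(βl) = 0.7
For an open-ended stub, Z_in = −jZ_0·cot(βl) = −jZ_0/tan(βl)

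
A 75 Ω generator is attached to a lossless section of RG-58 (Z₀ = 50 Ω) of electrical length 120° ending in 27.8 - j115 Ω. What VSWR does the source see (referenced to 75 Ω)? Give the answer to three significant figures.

VSWR ≈ 11.5

tan(βl) = -1.73
Z_in = Z_0·(Z_L + jZ_0·tanβl)/(Z_0 + jZ_L·tanβl) = 11.3 + j63.9 Ω
Γ_s = (Z_in − Z_s)/(Z_in + Z_s) = (-63.7 + j63.9)/(86.3 + j63.9), |Γ_s| = 0.84
VSWR = (1 + |Γ_s|)/(1 − |Γ_s|)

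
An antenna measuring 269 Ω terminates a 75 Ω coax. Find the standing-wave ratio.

VSWR ≈ 3.59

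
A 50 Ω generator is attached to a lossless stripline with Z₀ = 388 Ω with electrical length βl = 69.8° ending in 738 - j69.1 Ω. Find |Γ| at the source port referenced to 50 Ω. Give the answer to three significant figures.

|Γ| ≈ 0.663

tan(βl) = 2.72
Z_in = Z_0·(Z_L + jZ_0·tanβl)/(Z_0 + jZ_L·tanβl) = 214 − j81.3 Ω
Γ_s = (Z_in − Z_s)/(Z_in + Z_s) = (164 − j81.3)/(264 − j81.3), |Γ_s| = 0.663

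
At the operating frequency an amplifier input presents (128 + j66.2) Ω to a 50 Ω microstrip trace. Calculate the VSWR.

Γ = (Z_L − Z_0)/(Z_L + Z_0) = (78 + j66.2)/(178 + j66.2)
|Γ| = 102/190 = 0.539
VSWR = (1 + |Γ|)/(1 − |Γ|) = 1.54/0.461

VSWR ≈ 3.34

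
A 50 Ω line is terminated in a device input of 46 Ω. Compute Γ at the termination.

Γ = (Z_L − Z_0)/(Z_L + Z_0) = (46 − 50)/(46 + 50) = -4/96

Γ = -0.0417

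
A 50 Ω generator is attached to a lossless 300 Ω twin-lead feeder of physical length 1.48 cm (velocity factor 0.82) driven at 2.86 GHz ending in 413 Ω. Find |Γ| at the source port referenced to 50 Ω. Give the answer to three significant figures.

λ = v/f = 0.82·c / 2.86 GHz = 0.086 m
βl = 2π·l/λ = 2π × 0.172 = 61.9°
tan(βl) = 1.88
Z_in = Z_0·(Z_L + jZ_0·tanβl)/(Z_0 + jZ_L·tanβl) = 243 − j65.7 Ω
Γ_s = (Z_in − Z_s)/(Z_in + Z_s) = (193 − j65.7)/(293 − j65.7), |Γ_s| = 0.679

|Γ| ≈ 0.679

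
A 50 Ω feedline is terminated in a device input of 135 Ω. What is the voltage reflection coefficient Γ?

Γ = 0.459

Γ = (Z_L − Z_0)/(Z_L + Z_0) = (135 − 50)/(135 + 50) = 85/185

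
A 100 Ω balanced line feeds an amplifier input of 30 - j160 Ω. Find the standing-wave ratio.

Γ = (Z_L − Z_0)/(Z_L + Z_0) = (-70 − j160)/(130 − j160)
|Γ| = 175/206 = 0.847
VSWR = (1 + |Γ|)/(1 − |Γ|) = 1.85/0.153

VSWR ≈ 12.1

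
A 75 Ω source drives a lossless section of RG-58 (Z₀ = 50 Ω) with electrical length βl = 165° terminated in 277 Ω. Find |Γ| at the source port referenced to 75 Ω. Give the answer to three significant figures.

tan(βl) = -0.268
Z_in = Z_0·(Z_L + jZ_0·tanβl)/(Z_0 + jZ_L·tanβl) = 92.7 + j124 Ω
Γ_s = (Z_in − Z_s)/(Z_in + Z_s) = (17.7 + j124)/(168 + j124), |Γ_s| = 0.601

|Γ| ≈ 0.601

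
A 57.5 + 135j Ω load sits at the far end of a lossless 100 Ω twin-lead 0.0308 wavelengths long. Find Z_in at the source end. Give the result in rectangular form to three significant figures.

Z_in ≈ 108 + j194 Ω

βl = 2π × 0.0308 = 11.1°
tan(βl) = tan(11.1°) = 0.196
Z_in = Z_0·(Z_L + jZ_0·tanβl)/(Z_0 + jZ_L·tanβl)
     = 100·(57.5 + j155)/(73.5 + j11.3)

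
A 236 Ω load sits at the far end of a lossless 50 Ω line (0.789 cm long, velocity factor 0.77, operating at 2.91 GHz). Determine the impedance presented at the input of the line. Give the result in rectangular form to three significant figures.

λ = v/f = 0.77·c / 2.91 GHz = 0.0794 m
βl = 2π·l/λ = 2π × 0.0994 = 35.8°
tan(βl) = tan(35.8°) = 0.721
Z_in = Z_0·(Z_L + jZ_0·tanβl)/(Z_0 + jZ_L·tanβl)
     = 50·(236 + j36)/(50 + j170)

Z_in ≈ 28.5 − j61 Ω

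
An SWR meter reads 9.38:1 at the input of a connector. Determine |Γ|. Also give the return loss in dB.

|Γ| ≈ 0.807; return loss ≈ 1.86 dB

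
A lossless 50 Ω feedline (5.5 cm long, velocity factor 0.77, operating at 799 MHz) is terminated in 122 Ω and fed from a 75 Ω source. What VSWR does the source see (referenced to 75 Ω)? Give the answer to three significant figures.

λ = v/f = 0.77·c / 799 MHz = 0.289 m
βl = 2π·l/λ = 2π × 0.19 = 68.5°
tan(βl) = 2.54
Z_in = Z_0·(Z_L + jZ_0·tanβl)/(Z_0 + jZ_L·tanβl) = 23.1 − j16 Ω
Γ_s = (Z_in − Z_s)/(Z_in + Z_s) = (-51.9 − j16)/(98.1 − j16), |Γ_s| = 0.547
VSWR = (1 + |Γ_s|)/(1 − |Γ_s|)

VSWR ≈ 3.41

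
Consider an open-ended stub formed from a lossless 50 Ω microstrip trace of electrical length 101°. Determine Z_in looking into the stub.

Z_in ≈ +j9.72 Ω

tan(βl) = -5.14
For an open-ended stub, Z_in = −jZ_0·cot(βl) = −jZ_0/tan(βl)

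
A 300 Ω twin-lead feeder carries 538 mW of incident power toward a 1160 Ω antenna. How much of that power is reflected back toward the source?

Γ = (1160 − 300)/(1160 + 300) = 0.589
|Γ|² = 0.347
P_refl = |Γ|²·P_inc = 187 mW, P_del = (1 − |Γ|²)·P_inc = 351 mW

P_reflected ≈ 187 mW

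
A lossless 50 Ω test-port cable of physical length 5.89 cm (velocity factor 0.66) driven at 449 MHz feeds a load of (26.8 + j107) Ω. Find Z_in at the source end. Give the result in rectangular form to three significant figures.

λ = v/f = 0.66·c / 449 MHz = 0.441 m
βl = 2π·l/λ = 2π × 0.134 = 48.1°
tan(βl) = tan(48.1°) = 1.11
Z_in = Z_0·(Z_L + jZ_0·tanβl)/(Z_0 + jZ_L·tanβl)
     = 50·(26.8 + j163)/(-69.2 + j29.9)

Z_in ≈ 26.4 − j106 Ω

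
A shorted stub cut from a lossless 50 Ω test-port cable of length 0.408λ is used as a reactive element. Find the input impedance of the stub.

βl = 2π × 0.408 = 147°
tan(βl) = -0.652
For a shorted stub, Z_in = jZ_0·tan(βl)

Z_in ≈ −j32.6 Ω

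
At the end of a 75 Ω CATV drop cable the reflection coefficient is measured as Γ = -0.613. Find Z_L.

Z_L ≈ 18 Ω

Z_L = Z_0·(1 + Γ)/(1 − Γ) = 75·(0.387)/(1.61)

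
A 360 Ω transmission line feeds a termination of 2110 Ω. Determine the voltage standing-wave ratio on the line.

For a purely resistive load, VSWR = R_L/Z_0 or Z_0/R_L (whichever > 1) = 2110/360

VSWR ≈ 5.86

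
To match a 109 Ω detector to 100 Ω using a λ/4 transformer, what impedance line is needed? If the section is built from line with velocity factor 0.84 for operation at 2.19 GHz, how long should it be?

Z_qwt ≈ 104 Ω; length ≈ 2.88 cm

Z_qwt = √(Z_0·R_L) = √(100 × 109) = √10900
λ = 0.84·c/f = 0.115 m, so l = λ/4 = 0.0288 m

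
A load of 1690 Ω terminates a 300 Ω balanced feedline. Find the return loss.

Γ = (1690 − 300)/(1690 + 300) = 0.698
RL = −20·log₁₀|Γ| = −20·log₁₀(0.698)

RL ≈ 3.12 dB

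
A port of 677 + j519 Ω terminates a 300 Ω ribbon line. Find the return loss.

RL ≈ 4.73 dB

Γ = (377 + j519)/(977 + j519), |Γ| = 0.58
RL = −20·log₁₀|Γ| = −20·log₁₀(0.58)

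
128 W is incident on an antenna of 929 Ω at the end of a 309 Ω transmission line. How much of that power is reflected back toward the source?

Γ = (929 − 309)/(929 + 309) = 0.501
|Γ|² = 0.251
P_refl = |Γ|²·P_inc = 32.1 W, P_del = (1 − |Γ|²)·P_inc = 95.9 W

P_reflected ≈ 32.1 W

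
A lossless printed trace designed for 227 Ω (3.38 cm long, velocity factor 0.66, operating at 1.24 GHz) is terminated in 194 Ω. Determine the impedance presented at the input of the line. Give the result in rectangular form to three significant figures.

λ = v/f = 0.66·c / 1.24 GHz = 0.16 m
βl = 2π·l/λ = 2π × 0.212 = 76.2°
tan(βl) = tan(76.2°) = 4.07
Z_in = Z_0·(Z_L + jZ_0·tanβl)/(Z_0 + jZ_L·tanβl)
     = 227·(194 + j924)/(227 + j790)

Z_in ≈ 260 + j19 Ω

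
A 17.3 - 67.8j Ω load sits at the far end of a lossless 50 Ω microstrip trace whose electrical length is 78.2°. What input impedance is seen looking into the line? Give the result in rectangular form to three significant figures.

tan(βl) = tan(78.2°) = 4.79
Z_in = Z_0·(Z_L + jZ_0·tanβl)/(Z_0 + jZ_L·tanβl)
     = 50·(17.3 + j172)/(375 + j82.8)

Z_in ≈ 7.03 + j21.3 Ω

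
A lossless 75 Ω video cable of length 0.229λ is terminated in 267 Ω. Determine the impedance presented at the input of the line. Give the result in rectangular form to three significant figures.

Z_in ≈ 21.4 − j9.16 Ω

βl = 2π × 0.229 = 82.4°
tan(βl) = tan(82.4°) = 7.53
Z_in = Z_0·(Z_L + jZ_0·tanβl)/(Z_0 + jZ_L·tanβl)
     = 75·(267 + j565)/(75 + j2010)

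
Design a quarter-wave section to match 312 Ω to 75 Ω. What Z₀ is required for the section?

Z_qwt ≈ 153 Ω

Z_qwt = √(Z_0·R_L) = √(75 × 312) = √23400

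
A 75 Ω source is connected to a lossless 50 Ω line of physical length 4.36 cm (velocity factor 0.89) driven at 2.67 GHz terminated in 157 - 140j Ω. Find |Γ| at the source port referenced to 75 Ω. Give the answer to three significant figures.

|Γ| ≈ 0.611

λ = v/f = 0.89·c / 2.67 GHz = 0.1 m
βl = 2π·l/λ = 2π × 0.436 = 157°
tan(βl) = -0.425
Z_in = Z_0·(Z_L + jZ_0·tanβl)/(Z_0 + jZ_L·tanβl) = 102 + j132 Ω
Γ_s = (Z_in − Z_s)/(Z_in + Z_s) = (26.9 + j132)/(177 + j132), |Γ_s| = 0.611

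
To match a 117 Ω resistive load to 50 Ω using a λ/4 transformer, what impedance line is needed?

Z_qwt = √(Z_0·R_L) = √(50 × 117) = √5850

Z_qwt ≈ 76.5 Ω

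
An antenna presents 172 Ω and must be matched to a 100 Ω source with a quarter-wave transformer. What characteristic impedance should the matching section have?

Z_qwt = √(Z_0·R_L) = √(100 × 172) = √17200

Z_qwt ≈ 131 Ω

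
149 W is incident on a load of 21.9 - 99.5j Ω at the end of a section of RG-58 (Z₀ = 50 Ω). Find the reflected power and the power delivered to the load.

|Γ| = |(-28.1 − j99.5)/(71.9 − j99.5)| = 0.842
|Γ|² = 0.709
P_refl = |Γ|²·P_inc = 106 W, P_del = (1 − |Γ|²)·P_inc = 43.3 W

P_reflected ≈ 106 W; P_delivered ≈ 43.3 W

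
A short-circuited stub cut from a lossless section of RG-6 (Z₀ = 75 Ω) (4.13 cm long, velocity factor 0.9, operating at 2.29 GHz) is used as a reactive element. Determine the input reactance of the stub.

X_in ≈ -103 Ω (capacitive)

λ = v/f = 0.9·c / 2.29 GHz = 0.118 m
βl = 2π·l/λ = 2π × 0.35 = 126°
tan(βl) = -1.37
For a short-circuited stub, Z_in = jZ_0·tan(βl)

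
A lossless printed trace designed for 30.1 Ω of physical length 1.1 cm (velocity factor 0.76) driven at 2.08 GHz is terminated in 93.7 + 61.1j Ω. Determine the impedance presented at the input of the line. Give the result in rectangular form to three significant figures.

λ = v/f = 0.76·c / 2.08 GHz = 0.11 m
βl = 2π·l/λ = 2π × 0.1 = 36.1°
tan(βl) = tan(36.1°) = 0.73
Z_in = Z_0·(Z_L + jZ_0·tanβl)/(Z_0 + jZ_L·tanβl)
     = 30.1·(93.7 + j83.1)/(-14.5 + j68.4)

Z_in ≈ 26.6 − j46.9 Ω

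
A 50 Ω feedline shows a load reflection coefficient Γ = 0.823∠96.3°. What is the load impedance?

Z_L ≈ 8.68 + j44 Ω

Z_L = Z_0·(1 + Γ)/(1 − Γ) = 50·(0.91 + j0.818)/(1.09 − j0.818)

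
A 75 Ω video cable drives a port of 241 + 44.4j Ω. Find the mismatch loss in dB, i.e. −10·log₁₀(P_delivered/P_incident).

mismatch loss ≈ 1.49 dB

Γ = (166 + j44.4)/(316 + j44.4), |Γ| = 0.538
|Γ|² = 0.29, so P_del/P_inc = 1 − |Γ|² = 0.71
ML = −10·log₁₀(1 − |Γ|²)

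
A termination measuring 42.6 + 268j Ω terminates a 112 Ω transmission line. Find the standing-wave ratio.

VSWR ≈ 18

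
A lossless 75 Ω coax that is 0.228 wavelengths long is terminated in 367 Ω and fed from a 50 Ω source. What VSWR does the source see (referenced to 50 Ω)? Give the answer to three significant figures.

βl = 2π × 0.228 = 82.1°
tan(βl) = 7.19
Z_in = Z_0·(Z_L + jZ_0·tanβl)/(Z_0 + jZ_L·tanβl) = 15.6 − j9.99 Ω
Γ_s = (Z_in − Z_s)/(Z_in + Z_s) = (-34.4 − j9.99)/(65.6 − j9.99), |Γ_s| = 0.54
VSWR = (1 + |Γ_s|)/(1 − |Γ_s|)

VSWR ≈ 3.34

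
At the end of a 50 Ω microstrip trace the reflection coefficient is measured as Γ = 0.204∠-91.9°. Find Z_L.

Z_L ≈ 45.4 − j19.3 Ω

Z_L = Z_0·(1 + Γ)/(1 − Γ) = 50·(0.993 − j0.204)/(1.01 + j0.204)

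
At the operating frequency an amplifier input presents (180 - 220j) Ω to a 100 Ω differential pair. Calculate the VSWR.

VSWR ≈ 4.84

Γ = (Z_L − Z_0)/(Z_L + Z_0) = (80 − j220)/(280 − j220)
|Γ| = 234/356 = 0.657
VSWR = (1 + |Γ|)/(1 − |Γ|) = 1.66/0.343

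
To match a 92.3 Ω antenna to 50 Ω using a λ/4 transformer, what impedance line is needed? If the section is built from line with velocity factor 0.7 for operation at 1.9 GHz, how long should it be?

Z_qwt ≈ 67.9 Ω; length ≈ 2.76 cm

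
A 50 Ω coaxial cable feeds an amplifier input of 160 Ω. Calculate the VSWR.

VSWR ≈ 3.2

Γ = (160 − 50)/(160 + 50) = 0.524
VSWR = (1 + 0.524)/(1 − 0.524)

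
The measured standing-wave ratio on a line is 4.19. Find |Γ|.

|Γ| ≈ 0.615

|Γ| = (S − 1)/(S + 1) = (4.19 − 1)/(4.19 + 1) = 3.19/5.19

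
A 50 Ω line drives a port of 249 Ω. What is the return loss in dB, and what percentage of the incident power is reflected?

Γ = (249 − 50)/(249 + 50) = 0.666
RL = −20·log₁₀(0.666) = 3.54 dB
P_refl/P_inc = |Γ|² = 0.443

RL ≈ 3.54 dB; 44.3% of incident power reflected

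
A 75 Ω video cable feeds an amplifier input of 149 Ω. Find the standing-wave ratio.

VSWR ≈ 1.99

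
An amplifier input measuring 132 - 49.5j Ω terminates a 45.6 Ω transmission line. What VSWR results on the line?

VSWR ≈ 3.35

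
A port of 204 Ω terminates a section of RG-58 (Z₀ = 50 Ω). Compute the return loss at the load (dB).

RL ≈ 4.35 dB

Γ = (204 − 50)/(204 + 50) = 0.606
RL = −20·log₁₀|Γ| = −20·log₁₀(0.606)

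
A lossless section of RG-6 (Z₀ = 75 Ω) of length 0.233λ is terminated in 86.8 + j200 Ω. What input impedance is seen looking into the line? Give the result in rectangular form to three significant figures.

βl = 2π × 0.233 = 83.9°
tan(βl) = tan(83.9°) = 9.33
Z_in = Z_0·(Z_L + jZ_0·tanβl)/(Z_0 + jZ_L·tanβl)
     = 75·(86.8 + j899)/(-1790 + j810)

Z_in ≈ 11.1 − j32.7 Ω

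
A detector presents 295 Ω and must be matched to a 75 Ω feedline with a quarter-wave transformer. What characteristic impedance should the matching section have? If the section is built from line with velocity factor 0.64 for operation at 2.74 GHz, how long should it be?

Z_qwt = √(Z_0·R_L) = √(75 × 295) = √22120
λ = 0.64·c/f = 0.0701 m, so l = λ/4 = 0.0175 m

Z_qwt ≈ 149 Ω; length ≈ 1.75 cm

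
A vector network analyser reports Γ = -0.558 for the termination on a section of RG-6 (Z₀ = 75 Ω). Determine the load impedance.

Z_L = Z_0·(1 + Γ)/(1 − Γ) = 75·(0.442)/(1.56)

Z_L ≈ 21.3 Ω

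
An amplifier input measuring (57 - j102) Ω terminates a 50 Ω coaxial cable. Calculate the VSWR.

VSWR ≈ 5.49

Γ = (Z_L − Z_0)/(Z_L + Z_0) = (7 − j102)/(107 − j102)
|Γ| = 102/148 = 0.692
VSWR = (1 + |Γ|)/(1 − |Γ|) = 1.69/0.308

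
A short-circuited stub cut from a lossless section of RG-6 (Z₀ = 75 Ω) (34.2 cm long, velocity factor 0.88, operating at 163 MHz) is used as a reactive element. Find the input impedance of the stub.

Z_in ≈ +j301 Ω

λ = v/f = 0.88·c / 163 MHz = 1.62 m
βl = 2π·l/λ = 2π × 0.211 = 76°
tan(βl) = 4.02
For a short-circuited stub, Z_in = jZ_0·tan(βl)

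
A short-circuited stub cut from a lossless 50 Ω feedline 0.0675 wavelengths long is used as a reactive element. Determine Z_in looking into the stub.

Z_in ≈ +j22.6 Ω

βl = 2π × 0.0675 = 24.3°
tan(βl) = 0.452
For a short-circuited stub, Z_in = jZ_0·tan(βl)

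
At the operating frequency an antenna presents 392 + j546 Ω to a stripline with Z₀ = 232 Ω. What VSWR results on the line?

Γ = (Z_L − Z_0)/(Z_L + Z_0) = (160 + j546)/(624 + j546)
|Γ| = 569/829 = 0.686
VSWR = (1 + |Γ|)/(1 − |Γ|) = 1.69/0.314

VSWR ≈ 5.37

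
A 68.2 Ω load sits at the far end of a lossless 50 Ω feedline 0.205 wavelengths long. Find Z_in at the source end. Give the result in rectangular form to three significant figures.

βl = 2π × 0.205 = 73.8°
tan(βl) = tan(73.8°) = 3.44
Z_in = Z_0·(Z_L + jZ_0·tanβl)/(Z_0 + jZ_L·tanβl)
     = 50·(68.2 + j172)/(50 + j235)

Z_in ≈ 38 − j6.43 Ω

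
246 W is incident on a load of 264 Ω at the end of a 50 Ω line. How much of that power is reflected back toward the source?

Γ = (264 − 50)/(264 + 50) = 0.682
|Γ|² = 0.464
P_refl = |Γ|²·P_inc = 114 W, P_del = (1 − |Γ|²)·P_inc = 132 W

P_reflected ≈ 114 W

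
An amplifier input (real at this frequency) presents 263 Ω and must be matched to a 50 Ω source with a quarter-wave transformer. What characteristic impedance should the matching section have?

Z_qwt = √(Z_0·R_L) = √(50 × 263) = √13150

Z_qwt ≈ 115 Ω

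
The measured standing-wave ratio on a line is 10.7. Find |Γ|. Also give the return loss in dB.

|Γ| = (S − 1)/(S + 1) = (10.7 − 1)/(10.7 + 1) = 9.7/11.7
RL = −20·log₁₀|Γ| = −20·log₁₀(0.829)

|Γ| ≈ 0.829; return loss ≈ 1.63 dB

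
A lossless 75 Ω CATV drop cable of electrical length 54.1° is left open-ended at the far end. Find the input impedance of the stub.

tan(βl) = 1.38
For an open-ended stub, Z_in = −jZ_0·cot(βl) = −jZ_0/tan(βl)

Z_in ≈ −j54.3 Ω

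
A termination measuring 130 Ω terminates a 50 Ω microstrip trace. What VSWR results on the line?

For a purely resistive load, VSWR = R_L/Z_0 or Z_0/R_L (whichever > 1) = 130/50

VSWR ≈ 2.6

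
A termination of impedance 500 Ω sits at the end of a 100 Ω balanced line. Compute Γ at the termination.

Γ = (Z_L − Z_0)/(Z_L + Z_0) = (500 − 100)/(500 + 100) = 400/600

Γ = 0.667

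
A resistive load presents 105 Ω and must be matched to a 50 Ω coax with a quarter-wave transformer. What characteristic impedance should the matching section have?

Z_qwt ≈ 72.5 Ω

Z_qwt = √(Z_0·R_L) = √(50 × 105) = √5250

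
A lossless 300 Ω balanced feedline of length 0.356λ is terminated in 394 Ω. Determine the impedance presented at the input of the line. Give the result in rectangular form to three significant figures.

Z_in ≈ 272 + j73 Ω

βl = 2π × 0.356 = 128°
tan(βl) = tan(128°) = -1.27
Z_in = Z_0·(Z_L + jZ_0·tanβl)/(Z_0 + jZ_L·tanβl)
     = 300·(394 − j382)/(300 − j501)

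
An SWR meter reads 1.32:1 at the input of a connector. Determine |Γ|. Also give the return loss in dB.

|Γ| = (S − 1)/(S + 1) = (1.32 − 1)/(1.32 + 1) = 0.32/2.32
RL = −20·log₁₀|Γ| = −20·log₁₀(0.138)

|Γ| ≈ 0.138; return loss ≈ 17.2 dB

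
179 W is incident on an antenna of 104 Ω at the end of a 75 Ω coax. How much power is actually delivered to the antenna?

P_delivered ≈ 174 W

Γ = (104 − 75)/(104 + 75) = 0.162
|Γ|² = 0.0262
P_refl = |Γ|²·P_inc = 4.7 W, P_del = (1 − |Γ|²)·P_inc = 174 W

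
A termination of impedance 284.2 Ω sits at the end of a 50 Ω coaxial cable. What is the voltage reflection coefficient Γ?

Γ = 0.701

Γ = (Z_L − Z_0)/(Z_L + Z_0) = (284.2 − 50)/(284.2 + 50) = 234.2/334.2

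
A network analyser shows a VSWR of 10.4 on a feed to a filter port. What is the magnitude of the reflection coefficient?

|Γ| ≈ 0.825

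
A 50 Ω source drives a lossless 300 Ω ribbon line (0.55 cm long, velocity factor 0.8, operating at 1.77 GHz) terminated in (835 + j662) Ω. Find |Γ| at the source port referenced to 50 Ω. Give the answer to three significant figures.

λ = v/f = 0.8·c / 1.77 GHz = 0.136 m
βl = 2π·l/λ = 2π × 0.0406 = 14.6°
tan(βl) = 0.261
Z_in = Z_0·(Z_L + jZ_0·tanβl)/(Z_0 + jZ_L·tanβl) = 1260 − j412 Ω
Γ_s = (Z_in − Z_s)/(Z_in + Z_s) = (1210 − j412)/(1310 − j412), |Γ_s| = 0.931

|Γ| ≈ 0.931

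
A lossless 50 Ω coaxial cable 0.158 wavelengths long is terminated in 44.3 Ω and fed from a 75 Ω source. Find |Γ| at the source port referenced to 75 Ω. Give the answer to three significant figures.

|Γ| ≈ 0.185

βl = 2π × 0.158 = 56.9°
tan(βl) = 1.53
Z_in = Z_0·(Z_L + jZ_0·tanβl)/(Z_0 + jZ_L·tanβl) = 52.2 + j5.79 Ω
Γ_s = (Z_in − Z_s)/(Z_in + Z_s) = (-22.8 + j5.79)/(127 + j5.79), |Γ_s| = 0.185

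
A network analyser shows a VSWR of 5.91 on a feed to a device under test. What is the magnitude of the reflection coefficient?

|Γ| = (S − 1)/(S + 1) = (5.91 − 1)/(5.91 + 1) = 4.91/6.91

|Γ| ≈ 0.711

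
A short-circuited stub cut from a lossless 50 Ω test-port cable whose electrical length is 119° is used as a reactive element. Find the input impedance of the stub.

Z_in ≈ −j90.2 Ω

tan(βl) = -1.8
For a short-circuited stub, Z_in = jZ_0·tan(βl)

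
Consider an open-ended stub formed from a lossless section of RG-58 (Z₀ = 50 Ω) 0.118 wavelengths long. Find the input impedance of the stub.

βl = 2π × 0.118 = 42.5°
tan(βl) = 0.916
For an open-ended stub, Z_in = −jZ_0·cot(βl) = −jZ_0/tan(βl)

Z_in ≈ −j54.6 Ω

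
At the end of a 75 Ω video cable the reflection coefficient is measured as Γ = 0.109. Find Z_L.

Z_L = Z_0·(1 + Γ)/(1 − Γ) = 75·(1.11)/(0.891)

Z_L ≈ 93.4 Ω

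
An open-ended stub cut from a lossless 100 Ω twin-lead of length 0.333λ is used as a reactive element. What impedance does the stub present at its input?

Z_in ≈ +j57.5 Ω

βl = 2π × 0.333 = 120°
tan(βl) = -1.74
For an open-ended stub, Z_in = −jZ_0·cot(βl) = −jZ_0/tan(βl)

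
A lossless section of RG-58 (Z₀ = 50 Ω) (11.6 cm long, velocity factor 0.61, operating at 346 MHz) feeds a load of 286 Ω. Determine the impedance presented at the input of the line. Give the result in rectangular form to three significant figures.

Z_in ≈ 9.06 − j9.45 Ω

λ = v/f = 0.61·c / 346 MHz = 0.529 m
βl = 2π·l/λ = 2π × 0.219 = 79°
tan(βl) = tan(79°) = 5.12
Z_in = Z_0·(Z_L + jZ_0·tanβl)/(Z_0 + jZ_L·tanβl)
     = 50·(286 + j256)/(50 + j1470)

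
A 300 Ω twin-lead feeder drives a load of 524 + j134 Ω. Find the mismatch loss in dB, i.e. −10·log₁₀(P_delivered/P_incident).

Γ = (224 + j134)/(824 + j134), |Γ| = 0.313
|Γ|² = 0.0978, so P_del/P_inc = 1 − |Γ|² = 0.902
ML = −10·log₁₀(1 − |Γ|²)

mismatch loss ≈ 0.447 dB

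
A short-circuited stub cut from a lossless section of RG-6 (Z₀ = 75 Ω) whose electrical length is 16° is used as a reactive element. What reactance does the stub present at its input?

X_in ≈ 21.5 Ω (inductive)

tan(βl) = 0.287
For a short-circuited stub, Z_in = jZ_0·tan(βl)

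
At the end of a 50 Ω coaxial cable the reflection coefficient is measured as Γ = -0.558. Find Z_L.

Z_L ≈ 14.2 Ω

Z_L = Z_0·(1 + Γ)/(1 − Γ) = 50·(0.442)/(1.56)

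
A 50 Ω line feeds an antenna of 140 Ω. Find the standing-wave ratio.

Γ = (140 − 50)/(140 + 50) = 0.474
VSWR = (1 + 0.474)/(1 − 0.474)

VSWR ≈ 2.8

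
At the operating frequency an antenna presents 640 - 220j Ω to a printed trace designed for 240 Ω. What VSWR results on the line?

Γ = (Z_L − Z_0)/(Z_L + Z_0) = (400 − j220)/(880 − j220)
|Γ| = 457/907 = 0.503
VSWR = (1 + |Γ|)/(1 − |Γ|) = 1.5/0.497

VSWR ≈ 3.03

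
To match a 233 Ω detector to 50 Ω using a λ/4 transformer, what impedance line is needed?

Z_qwt = √(Z_0·R_L) = √(50 × 233) = √11650

Z_qwt ≈ 108 Ω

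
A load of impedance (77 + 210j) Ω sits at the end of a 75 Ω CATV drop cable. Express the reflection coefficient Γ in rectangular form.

Γ ≈ 0.661 + j0.469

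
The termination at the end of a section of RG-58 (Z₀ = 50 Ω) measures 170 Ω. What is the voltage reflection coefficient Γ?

Γ = (Z_L − Z_0)/(Z_L + Z_0) = (170 − 50)/(170 + 50) = 120/220

Γ = 0.545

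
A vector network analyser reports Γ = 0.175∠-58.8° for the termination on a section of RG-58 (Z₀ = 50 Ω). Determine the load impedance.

Z_L = Z_0·(1 + Γ)/(1 − Γ) = 50·(1.09 − j0.15)/(0.909 + j0.15)

Z_L ≈ 57.1 − j17.6 Ω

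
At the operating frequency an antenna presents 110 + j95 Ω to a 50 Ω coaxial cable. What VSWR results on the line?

VSWR ≈ 4.05

Γ = (Z_L − Z_0)/(Z_L + Z_0) = (60 + j95)/(160 + j95)
|Γ| = 112/186 = 0.604
VSWR = (1 + |Γ|)/(1 − |Γ|) = 1.6/0.396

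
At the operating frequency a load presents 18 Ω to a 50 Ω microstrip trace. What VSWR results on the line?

VSWR ≈ 2.78

Γ = (18 − 50)/(18 + 50) = -0.471
VSWR = (1 + 0.471)/(1 − 0.471)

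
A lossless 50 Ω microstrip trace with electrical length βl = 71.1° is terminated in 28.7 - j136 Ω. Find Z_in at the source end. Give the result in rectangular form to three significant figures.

tan(βl) = tan(71.1°) = 2.92
Z_in = Z_0·(Z_L + jZ_0·tanβl)/(Z_0 + jZ_L·tanβl)
     = 50·(28.7 + j10)/(447 + j83.8)

Z_in ≈ 3.3 + j0.503 Ω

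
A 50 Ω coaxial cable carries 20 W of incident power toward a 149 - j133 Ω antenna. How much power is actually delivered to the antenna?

|Γ| = |(99 − j133)/(199 − j133)| = 0.693
|Γ|² = 0.48
P_refl = |Γ|²·P_inc = 9.6 W, P_del = (1 − |Γ|²)·P_inc = 10.4 W

P_delivered ≈ 10.4 W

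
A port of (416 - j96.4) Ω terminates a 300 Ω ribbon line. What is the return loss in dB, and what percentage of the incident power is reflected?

RL ≈ 13.6 dB; 4.36% of incident power reflected

Γ = (116 − j96.4)/(716 − j96.4), |Γ| = 0.209
RL = −20·log₁₀(0.209) = 13.6 dB
P_refl/P_inc = |Γ|² = 0.0436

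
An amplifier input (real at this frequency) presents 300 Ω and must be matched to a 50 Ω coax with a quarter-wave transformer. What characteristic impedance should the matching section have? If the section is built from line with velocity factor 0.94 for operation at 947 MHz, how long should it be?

Z_qwt ≈ 122 Ω; length ≈ 7.44 cm

Z_qwt = √(Z_0·R_L) = √(50 × 300) = √15000
λ = 0.94·c/f = 0.298 m, so l = λ/4 = 0.0744 m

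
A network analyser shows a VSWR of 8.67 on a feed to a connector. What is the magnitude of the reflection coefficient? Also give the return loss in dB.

|Γ| = (S − 1)/(S + 1) = (8.67 − 1)/(8.67 + 1) = 7.67/9.67
RL = −20·log₁₀|Γ| = −20·log₁₀(0.793)

|Γ| ≈ 0.793; return loss ≈ 2.01 dB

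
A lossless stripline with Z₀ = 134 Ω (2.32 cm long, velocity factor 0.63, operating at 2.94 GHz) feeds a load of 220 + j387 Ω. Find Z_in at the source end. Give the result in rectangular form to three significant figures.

Z_in ≈ 22.6 + j60.9 Ω

λ = v/f = 0.63·c / 2.94 GHz = 0.0643 m
βl = 2π·l/λ = 2π × 0.361 = 130°
tan(βl) = tan(130°) = -1.2
Z_in = Z_0·(Z_L + jZ_0·tanβl)/(Z_0 + jZ_L·tanβl)
     = 134·(220 + j227)/(597 − j263)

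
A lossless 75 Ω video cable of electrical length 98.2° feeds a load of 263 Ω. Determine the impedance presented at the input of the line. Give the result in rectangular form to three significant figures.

Z_in ≈ 21.8 + j9.91 Ω

tan(βl) = tan(98.2°) = -6.94
Z_in = Z_0·(Z_L + jZ_0·tanβl)/(Z_0 + jZ_L·tanβl)
     = 75·(263 − j520)/(75 − j1830)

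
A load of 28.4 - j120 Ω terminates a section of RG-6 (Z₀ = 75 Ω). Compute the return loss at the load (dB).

Γ = (-46.6 − j120)/(103.4 − j120), |Γ| = 0.813
RL = −20·log₁₀|Γ| = −20·log₁₀(0.813)

RL ≈ 1.8 dB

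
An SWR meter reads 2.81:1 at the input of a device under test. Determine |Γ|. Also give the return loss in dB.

|Γ| ≈ 0.475; return loss ≈ 6.46 dB

|Γ| = (S − 1)/(S + 1) = (2.81 − 1)/(2.81 + 1) = 1.81/3.81
RL = −20·log₁₀|Γ| = −20·log₁₀(0.475)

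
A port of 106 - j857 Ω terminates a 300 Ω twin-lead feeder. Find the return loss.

RL ≈ 0.662 dB

Γ = (-194 − j857)/(406 − j857), |Γ| = 0.927
RL = −20·log₁₀|Γ| = −20·log₁₀(0.927)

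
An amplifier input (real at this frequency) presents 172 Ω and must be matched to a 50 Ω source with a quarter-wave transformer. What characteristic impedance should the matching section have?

Z_qwt ≈ 92.7 Ω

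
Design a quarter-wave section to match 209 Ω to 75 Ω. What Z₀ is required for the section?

Z_qwt = √(Z_0·R_L) = √(75 × 209) = √15680

Z_qwt ≈ 125 Ω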